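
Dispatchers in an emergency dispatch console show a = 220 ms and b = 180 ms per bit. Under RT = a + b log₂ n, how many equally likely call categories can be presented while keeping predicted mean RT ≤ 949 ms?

180·log₂ n ≤ 949 − 220 = 729, giving log₂ n ≤ 4.0500 and n ≤ 16.564. The largest whole number is 16.

16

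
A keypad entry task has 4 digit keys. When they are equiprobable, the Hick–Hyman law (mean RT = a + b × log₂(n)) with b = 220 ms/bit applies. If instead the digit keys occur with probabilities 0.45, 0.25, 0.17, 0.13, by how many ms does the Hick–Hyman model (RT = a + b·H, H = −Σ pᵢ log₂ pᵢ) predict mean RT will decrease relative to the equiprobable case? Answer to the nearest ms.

The RT saving is b·ΔH. Equiprobable H₀ = log₂(4) = 2.0000 bits; with the given probabilities H = 1.8356 bits.
b·(H₀ − H) = 220 × (2.0000 − 1.8356) = 36.16 ms.

36 ms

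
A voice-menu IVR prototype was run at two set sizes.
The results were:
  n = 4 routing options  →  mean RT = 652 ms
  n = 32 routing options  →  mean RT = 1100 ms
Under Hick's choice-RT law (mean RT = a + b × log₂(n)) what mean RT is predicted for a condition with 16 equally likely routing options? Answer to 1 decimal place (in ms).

950.7 ms

RT is linear in log₂ n, so two points fix the line:
  b = (1100 − 652) / (log₂ 32 − log₂ 4) = 448 / (5 − 2) = 149.333 ms/bit
  a = 652 − 149.333 × 2 = 353.333 ms
Then RT(16) = 353.333 + 149.333 × log₂ 16 = 353.333 + 149.333 × 4 ≈ 950.667 ms.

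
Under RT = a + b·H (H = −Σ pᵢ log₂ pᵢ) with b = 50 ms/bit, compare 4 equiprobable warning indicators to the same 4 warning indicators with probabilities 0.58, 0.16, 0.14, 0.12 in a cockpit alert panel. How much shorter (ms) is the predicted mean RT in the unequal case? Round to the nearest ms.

18 ms

Equiprobable entropy H₀ = log₂ 4 = 2.0000 bits.
Skewed entropy H = −Σ pᵢ log₂ pᵢ = 1.6430 bits.
ΔRT = b·(H₀ − H) = 50 × 0.3570 = 17.85 ms.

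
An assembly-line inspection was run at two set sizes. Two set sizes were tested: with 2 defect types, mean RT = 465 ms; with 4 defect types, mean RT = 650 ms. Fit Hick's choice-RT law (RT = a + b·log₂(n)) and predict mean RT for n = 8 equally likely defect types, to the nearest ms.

Fit slope and intercept:
  b = (650 − 465) / (log₂ 4 − log₂ 2) = 185 / (2 − 1) = 185 ms/bit
  a = 465 − 185 × 1 = 280 ms
Then RT(8) = 280 + 185 × log₂ 8 = 280 + 185 × 3 ≈ 835.000 ms.

835 ms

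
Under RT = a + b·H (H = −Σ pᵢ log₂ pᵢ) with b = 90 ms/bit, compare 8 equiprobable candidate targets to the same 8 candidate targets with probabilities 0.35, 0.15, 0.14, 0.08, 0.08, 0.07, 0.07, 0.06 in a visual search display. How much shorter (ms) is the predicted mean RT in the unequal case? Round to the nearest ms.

The RT saving is b·ΔH. Equiprobable H₀ = log₂(8) = 3.0000 bits; with the given probabilities H = 2.7014 bits.
b·(H₀ − H) = 90 × (3.0000 − 2.7014) = 26.87 ms.

27 ms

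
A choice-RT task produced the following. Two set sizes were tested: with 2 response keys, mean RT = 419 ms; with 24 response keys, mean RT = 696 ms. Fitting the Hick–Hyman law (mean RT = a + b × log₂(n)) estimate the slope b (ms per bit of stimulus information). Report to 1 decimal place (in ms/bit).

77.3 ms/bit

Slope: b = (696 − 419) / (log₂ 24 − log₂ 2) = 277/3.5850 = 77.267 ms/bit.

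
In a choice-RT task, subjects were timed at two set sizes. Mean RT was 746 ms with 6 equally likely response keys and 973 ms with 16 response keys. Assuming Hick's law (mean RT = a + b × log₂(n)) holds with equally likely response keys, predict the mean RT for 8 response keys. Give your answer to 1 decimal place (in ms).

812.6 ms

Solve the two-equation system in a and b:
  b = (973 − 746) / (log₂ 16 − log₂ 6) = 227 / (4 − 2.5850) = 160.420 ms/bit
  a = 746 − 160.420 × 2.5850 = 331.321 ms
Then RT(8) = 331.321 + 160.420 × log₂ 8 = 331.321 + 160.420 × 3 ≈ 812.580 ms.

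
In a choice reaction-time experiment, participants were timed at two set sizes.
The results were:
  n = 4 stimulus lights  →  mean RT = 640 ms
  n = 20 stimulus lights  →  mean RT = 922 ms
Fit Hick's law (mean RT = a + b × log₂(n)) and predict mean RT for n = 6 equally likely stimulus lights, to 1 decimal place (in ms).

Solve the two-equation system in a and b:
  b = (922 − 640) / (log₂ 20 − log₂ 4) = 282 / (4.3219 − 2) = 121.451 ms/bit
  a = 640 − 121.451 × 2 = 397.098 ms
Then RT(6) = 397.098 + 121.451 × log₂ 6 = 397.098 + 121.451 × 2.5850 ≈ 711.044 ms.

711.0 ms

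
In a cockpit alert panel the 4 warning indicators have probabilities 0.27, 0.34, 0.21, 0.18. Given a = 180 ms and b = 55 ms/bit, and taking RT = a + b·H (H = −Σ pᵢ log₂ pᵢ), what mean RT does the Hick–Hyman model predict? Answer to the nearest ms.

288 ms

Entropy contributions −pᵢ log₂ pᵢ: 0.5100, 0.5292, 0.4728, 0.4453; sum H = 1.9573 bits.
RT = a + bH = 180 + 55·1.9573 = 287.65 ms.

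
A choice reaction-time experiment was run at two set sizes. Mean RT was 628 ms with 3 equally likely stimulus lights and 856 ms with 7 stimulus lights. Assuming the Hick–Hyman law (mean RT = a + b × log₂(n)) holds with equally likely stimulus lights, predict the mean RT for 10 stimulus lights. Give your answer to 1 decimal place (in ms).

Fit slope and intercept:
  b = (856 − 628) / (log₂ 7 − log₂ 3) = 228 / (2.8074 − 1.5850) = 186.519 ms/bit
  a = 628 − 186.519 × 1.5850 = 332.374 ms
Then RT(10) = 332.374 + 186.519 × log₂ 10 = 332.374 + 186.519 × 3.3219 ≈ 951.978 ms.

952.0 ms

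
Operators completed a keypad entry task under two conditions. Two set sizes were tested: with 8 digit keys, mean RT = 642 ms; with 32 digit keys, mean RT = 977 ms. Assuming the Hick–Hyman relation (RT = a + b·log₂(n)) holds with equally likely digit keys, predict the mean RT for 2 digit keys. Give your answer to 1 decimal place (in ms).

Solve the two-equation system in a and b:
  b = (977 − 642) / (log₂ 32 − log₂ 8) = 335 / (5 − 3) = 167.500 ms/bit
  a = 642 − 167.500 × 3 = 139.500 ms
Then RT(2) = 139.500 + 167.500 × log₂ 2 = 139.500 + 167.500 × 1 ≈ 307.000 ms.

307.0 ms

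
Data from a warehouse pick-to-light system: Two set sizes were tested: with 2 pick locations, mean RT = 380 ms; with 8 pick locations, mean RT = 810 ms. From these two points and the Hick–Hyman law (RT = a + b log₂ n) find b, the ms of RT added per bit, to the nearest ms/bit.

The slope on a log₂ axis is (810 − 380) / (3 − 1) = 215 ms/bit.

215 ms/bit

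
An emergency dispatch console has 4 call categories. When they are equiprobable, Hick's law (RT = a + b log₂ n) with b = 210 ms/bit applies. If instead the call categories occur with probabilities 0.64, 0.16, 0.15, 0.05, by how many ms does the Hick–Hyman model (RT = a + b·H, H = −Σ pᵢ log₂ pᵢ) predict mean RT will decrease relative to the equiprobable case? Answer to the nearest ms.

113 ms

The RT saving is b·ΔH. Equiprobable H₀ = log₂(4) = 2.0000 bits; with the given probabilities H = 1.4617 bits.
b·(H₀ − H) = 210 × (2.0000 − 1.4617) = 113.04 ms.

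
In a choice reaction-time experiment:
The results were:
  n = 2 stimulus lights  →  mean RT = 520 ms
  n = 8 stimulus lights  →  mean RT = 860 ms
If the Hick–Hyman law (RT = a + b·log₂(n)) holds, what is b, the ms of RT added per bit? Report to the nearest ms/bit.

b = (RT₂ − RT₁)/(log₂ n₂ − log₂ n₁) = (860 − 520)/(3 − 1) = 170 ms/bit.

170 ms/bit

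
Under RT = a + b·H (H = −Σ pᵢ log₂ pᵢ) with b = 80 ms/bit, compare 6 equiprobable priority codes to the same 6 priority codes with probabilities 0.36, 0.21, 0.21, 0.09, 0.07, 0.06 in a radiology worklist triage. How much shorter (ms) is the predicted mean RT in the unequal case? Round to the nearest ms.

Equiprobable entropy H₀ = log₂ 6 = 2.5850 bits.
Skewed entropy H = −Σ pᵢ log₂ pᵢ = 2.3010 bits.
ΔRT = b·(H₀ − H) = 80 × 0.2840 = 22.72 ms.

23 ms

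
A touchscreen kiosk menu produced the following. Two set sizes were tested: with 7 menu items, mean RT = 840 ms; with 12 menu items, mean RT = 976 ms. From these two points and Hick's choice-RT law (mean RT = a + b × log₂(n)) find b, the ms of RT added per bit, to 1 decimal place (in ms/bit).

Slope: b = (976 − 840) / (log₂ 12 − log₂ 7) = 136/0.7776 = 174.895 ms/bit.

174.9 ms/bit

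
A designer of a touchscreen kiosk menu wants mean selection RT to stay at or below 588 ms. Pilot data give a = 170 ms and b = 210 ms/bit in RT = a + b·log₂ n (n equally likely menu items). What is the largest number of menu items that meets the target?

Set 170 + 210·log₂ n ≤ 588 → log₂ n ≤ (588 − 170)/210 = 1.9905.
So n ≤ 2^1.9905 = 3.974; the largest integer n is 3.

3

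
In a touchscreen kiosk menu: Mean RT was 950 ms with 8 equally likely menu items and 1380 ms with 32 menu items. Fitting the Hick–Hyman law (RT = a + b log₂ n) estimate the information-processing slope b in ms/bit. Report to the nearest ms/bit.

215 ms/bit

b = (RT₂ − RT₁)/(log₂ n₂ − log₂ n₁) = (1380 − 950)/(5 − 3) = 215 ms/bit.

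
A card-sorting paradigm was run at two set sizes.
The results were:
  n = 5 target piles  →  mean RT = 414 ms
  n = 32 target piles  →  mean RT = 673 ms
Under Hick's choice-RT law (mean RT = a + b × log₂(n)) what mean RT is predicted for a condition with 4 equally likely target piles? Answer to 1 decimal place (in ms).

With log₂ n on the abscissa the relation is linear; from the two conditions:
  b = (673 − 414) / (log₂ 32 − log₂ 5) = 259 / (5 − 2.3219) = 96.711 ms/bit
  a = 414 − 96.711 × 2.3219 = 189.443 ms
Then RT(4) = 189.443 + 96.711 × log₂ 4 = 189.443 + 96.711 × 2 ≈ 382.866 ms.

382.9 ms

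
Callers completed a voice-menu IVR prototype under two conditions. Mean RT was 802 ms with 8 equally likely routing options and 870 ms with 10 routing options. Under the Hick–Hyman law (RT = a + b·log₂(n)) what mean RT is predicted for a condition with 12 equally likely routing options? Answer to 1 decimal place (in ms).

With log₂ n on the abscissa the relation is linear; from the two conditions:
  b = (870 − 802) / (log₂ 10 − log₂ 8) = 68 / (3.3219 − 3) = 211.227 ms/bit
  a = 802 − 211.227 × 3 = 168.318 ms
Then RT(12) = 168.318 + 211.227 × log₂ 12 = 168.318 + 211.227 × 3.5850 ≈ 925.560 ms.

925.6 ms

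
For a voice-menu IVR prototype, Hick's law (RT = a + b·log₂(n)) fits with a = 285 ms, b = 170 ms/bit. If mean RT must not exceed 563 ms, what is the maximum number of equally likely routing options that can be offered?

Set 285 + 170·log₂ n ≤ 563 → log₂ n ≤ (563 − 285)/170 = 1.6353.
So n ≤ 2^1.6353 = 3.107; the largest integer n is 3.

3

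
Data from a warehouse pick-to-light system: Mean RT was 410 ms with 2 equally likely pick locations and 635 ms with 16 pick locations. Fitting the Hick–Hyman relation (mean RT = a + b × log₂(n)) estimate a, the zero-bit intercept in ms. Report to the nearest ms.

335 ms

b = (RT₂ − RT₁)/(log₂ n₂ − log₂ n₁) = (635 − 410)/(4 − 1) = 75 ms/bit.
Intercept: a = 410 − 75·log₂(2) = 335.000 ms.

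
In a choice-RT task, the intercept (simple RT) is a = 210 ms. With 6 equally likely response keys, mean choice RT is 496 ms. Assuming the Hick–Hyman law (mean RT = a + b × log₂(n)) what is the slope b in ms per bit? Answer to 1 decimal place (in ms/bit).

110.6 ms/bit

6 alternatives carry log₂ 6 = 2.5850 bits; the choice cost is 496 − 210 = 286 ms, so b = 286/2.5850 = 110.640 ms/bit.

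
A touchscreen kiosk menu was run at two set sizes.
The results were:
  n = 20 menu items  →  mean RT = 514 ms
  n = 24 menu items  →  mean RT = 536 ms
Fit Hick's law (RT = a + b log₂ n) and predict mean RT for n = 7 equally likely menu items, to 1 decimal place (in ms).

387.3 ms

Fit slope and intercept:
  b = (536 − 514) / (log₂ 24 − log₂ 20) = 22 / (4.5850 − 4.3219) = 83.639 ms/bit
  a = 514 − 83.639 × 4.3219 = 152.517 ms
Then RT(7) = 152.517 + 83.639 × log₂ 7 = 152.517 + 83.639 × 2.8074 ≈ 387.322 ms.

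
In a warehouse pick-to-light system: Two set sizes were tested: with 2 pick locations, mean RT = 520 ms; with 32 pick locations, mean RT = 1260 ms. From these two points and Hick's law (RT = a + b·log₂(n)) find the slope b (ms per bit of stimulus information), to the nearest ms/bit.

Slope: b = (1260 − 520) / (log₂ 32 − log₂ 2) = 740/4.0000 = 185 ms/bit.

185 ms/bit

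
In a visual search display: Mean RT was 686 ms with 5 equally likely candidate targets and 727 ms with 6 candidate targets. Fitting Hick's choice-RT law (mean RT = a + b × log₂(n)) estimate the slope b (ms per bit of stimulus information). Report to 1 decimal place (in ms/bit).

b = (RT₂ − RT₁)/(log₂ n₂ − log₂ n₁) = (727 − 686)/(2.5850 − 2.3219) = 155.873 ms/bit.

155.9 ms/bit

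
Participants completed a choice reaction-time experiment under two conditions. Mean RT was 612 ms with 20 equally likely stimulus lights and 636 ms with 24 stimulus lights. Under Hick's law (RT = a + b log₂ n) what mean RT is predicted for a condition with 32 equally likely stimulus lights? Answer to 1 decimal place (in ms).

Fit slope and intercept:
  b = (636 − 612) / (log₂ 24 − log₂ 20) = 24 / (4.5850 − 4.3219) = 91.243 ms/bit
  a = 612 − 91.243 × 4.3219 = 217.655 ms
Then RT(32) = 217.655 + 91.243 × log₂ 32 = 217.655 + 91.243 × 5 ≈ 673.869 ms.

673.9 ms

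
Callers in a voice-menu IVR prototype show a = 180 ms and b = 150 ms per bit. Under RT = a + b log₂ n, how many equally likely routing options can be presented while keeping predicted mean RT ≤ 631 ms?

Set 180 + 150·log₂ n ≤ 631 → log₂ n ≤ (631 − 180)/150 = 3.0067.
So n ≤ 2^3.0067 = 8.037; the largest integer n is 8.

8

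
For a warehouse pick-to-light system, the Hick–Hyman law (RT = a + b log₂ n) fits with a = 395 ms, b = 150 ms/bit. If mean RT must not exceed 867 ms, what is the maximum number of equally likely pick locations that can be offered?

8

150·log₂ n ≤ 867 − 395 = 472, giving log₂ n ≤ 3.1467 and n ≤ 8.856. The largest whole number is 8.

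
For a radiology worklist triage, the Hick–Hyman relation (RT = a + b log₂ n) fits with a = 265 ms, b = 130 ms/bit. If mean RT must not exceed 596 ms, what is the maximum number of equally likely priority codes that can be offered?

5

Information budget: (596 − 265)/130 = 2.5462 bits, so n ≤ 2^2.5462 = 5.841 → at most 5.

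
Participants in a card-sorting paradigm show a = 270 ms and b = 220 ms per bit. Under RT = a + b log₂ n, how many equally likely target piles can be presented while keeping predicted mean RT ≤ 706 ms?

Information budget: (706 − 270)/220 = 1.9818 bits, so n ≤ 2^1.9818 = 3.950 → at most 3.

3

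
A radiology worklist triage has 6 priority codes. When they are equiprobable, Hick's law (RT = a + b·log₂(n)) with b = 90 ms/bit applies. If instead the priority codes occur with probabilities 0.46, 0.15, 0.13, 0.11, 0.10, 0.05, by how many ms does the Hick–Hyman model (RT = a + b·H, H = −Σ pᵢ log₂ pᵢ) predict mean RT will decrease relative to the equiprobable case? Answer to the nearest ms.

34 ms

Equiprobable entropy H₀ = log₂ 6 = 2.5850 bits.
Skewed entropy H = −Σ pᵢ log₂ pᵢ = 2.2071 bits.
ΔRT = b·(H₀ − H) = 90 × 0.3779 = 34.01 ms.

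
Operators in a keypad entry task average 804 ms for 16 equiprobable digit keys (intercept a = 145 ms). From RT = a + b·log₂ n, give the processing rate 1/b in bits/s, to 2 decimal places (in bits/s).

Choice component = 804 − 145 = 659 ms over log₂(16) = 4 bits.
b = 659 / 4 = 164.750 ms/bit, so 1/b = 6.070 bits/s.

6.07 bits/s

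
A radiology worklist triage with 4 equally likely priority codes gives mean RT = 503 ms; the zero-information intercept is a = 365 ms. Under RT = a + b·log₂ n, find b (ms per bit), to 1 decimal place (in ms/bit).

b = (503 − 365) / log₂(4) = 138 / 2 = 69.000 ms/bit.

69.0 ms/bit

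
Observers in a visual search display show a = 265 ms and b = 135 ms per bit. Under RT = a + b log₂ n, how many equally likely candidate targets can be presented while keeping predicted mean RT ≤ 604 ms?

Information budget: (604 − 265)/135 = 2.5111 bits, so n ≤ 2^2.5111 = 5.701 → at most 5.

5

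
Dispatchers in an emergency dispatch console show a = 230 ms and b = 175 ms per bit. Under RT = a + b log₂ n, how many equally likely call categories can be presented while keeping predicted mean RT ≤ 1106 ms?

Set 230 + 175·log₂ n ≤ 1106 → log₂ n ≤ (1106 − 230)/175 = 5.0057.
So n ≤ 2^5.0057 = 32.127; the largest integer n is 32.

32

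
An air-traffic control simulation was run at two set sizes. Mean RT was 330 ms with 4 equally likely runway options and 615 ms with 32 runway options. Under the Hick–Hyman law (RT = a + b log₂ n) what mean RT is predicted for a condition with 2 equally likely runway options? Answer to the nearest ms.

235 ms

With log₂ n on the abscissa the relation is linear; from the two conditions:
  b = (615 − 330) / (log₂ 32 − log₂ 4) = 285 / (5 − 2) = 95 ms/bit
  a = 330 − 95 × 2 = 140 ms
Then RT(2) = 140 + 95 × log₂ 2 = 140 + 95 × 1 ≈ 235.000 ms.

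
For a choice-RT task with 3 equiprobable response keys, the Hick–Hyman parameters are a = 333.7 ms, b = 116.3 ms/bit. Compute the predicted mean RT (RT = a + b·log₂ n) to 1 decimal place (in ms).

518.0 ms

log₂(3) = 1.5850 bits, so RT = 333.7 + 116.3 × 1.5850 ≈ 518.031 ms.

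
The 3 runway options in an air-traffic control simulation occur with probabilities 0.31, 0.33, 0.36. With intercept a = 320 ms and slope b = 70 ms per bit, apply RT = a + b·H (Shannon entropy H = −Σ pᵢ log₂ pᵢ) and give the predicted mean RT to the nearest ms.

H = 0.31·log₂(1/0.31) + 0.33·log₂(1/0.33) + 0.36·log₂(1/0.36) = 1.5822 bits.
RT = 320 + 70 × 1.5822 = 430.76 ms.

431 ms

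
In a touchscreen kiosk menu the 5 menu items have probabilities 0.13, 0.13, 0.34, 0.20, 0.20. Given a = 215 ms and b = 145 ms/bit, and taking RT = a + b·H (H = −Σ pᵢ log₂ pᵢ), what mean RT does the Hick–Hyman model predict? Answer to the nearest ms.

Entropy contributions −pᵢ log₂ pᵢ: 0.3826, 0.3826, 0.5292, 0.4644, 0.4644; sum H = 2.2232 bits.
RT = a + bH = 215 + 145·2.2232 = 537.37 ms.

537 ms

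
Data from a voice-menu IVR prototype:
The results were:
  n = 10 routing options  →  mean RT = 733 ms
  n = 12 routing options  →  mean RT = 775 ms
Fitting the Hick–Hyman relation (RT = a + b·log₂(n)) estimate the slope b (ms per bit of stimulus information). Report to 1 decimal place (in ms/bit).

Slope: b = (775 − 733) / (log₂ 12 − log₂ 10) = 42/0.2630 = 159.675 ms/bit.

159.7 ms/bit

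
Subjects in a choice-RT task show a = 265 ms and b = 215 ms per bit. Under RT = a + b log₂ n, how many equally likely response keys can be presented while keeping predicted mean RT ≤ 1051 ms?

12

215·log₂ n ≤ 1051 − 265 = 786, giving log₂ n ≤ 3.6558 and n ≤ 12.604. The largest whole number is 12.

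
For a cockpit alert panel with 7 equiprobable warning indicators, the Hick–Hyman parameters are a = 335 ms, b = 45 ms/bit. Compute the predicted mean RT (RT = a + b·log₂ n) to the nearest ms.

461 ms

log₂(7) = 2.8074 bits, so RT = 335 + 45 × 2.8074 ≈ 461.331 ms.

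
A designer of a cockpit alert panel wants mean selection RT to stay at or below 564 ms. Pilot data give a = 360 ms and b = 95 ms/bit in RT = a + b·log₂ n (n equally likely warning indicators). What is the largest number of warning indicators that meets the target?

95·log₂ n ≤ 564 − 360 = 204, giving log₂ n ≤ 2.1474 and n ≤ 4.430. The largest whole number is 4.

4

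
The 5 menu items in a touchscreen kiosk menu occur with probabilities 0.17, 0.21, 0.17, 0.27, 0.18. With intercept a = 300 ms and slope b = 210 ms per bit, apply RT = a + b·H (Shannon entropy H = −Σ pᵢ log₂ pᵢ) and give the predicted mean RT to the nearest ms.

782 ms

H = 0.17·log₂(1/0.17) + 0.21·log₂(1/0.21) + 0.17·log₂(1/0.17) + 0.27·log₂(1/0.27) + 0.18·log₂(1/0.18) = 2.2973 bits.
RT = 300 + 210 × 2.2973 = 782.44 ms.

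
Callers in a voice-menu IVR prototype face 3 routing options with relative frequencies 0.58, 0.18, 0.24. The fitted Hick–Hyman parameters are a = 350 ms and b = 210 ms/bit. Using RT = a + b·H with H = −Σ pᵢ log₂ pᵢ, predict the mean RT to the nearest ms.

H = 0.58·log₂(1/0.58) + 0.18·log₂(1/0.18) + 0.24·log₂(1/0.24) = 1.3952 bits.
RT = 350 + 210 × 1.3952 = 643.00 ms.

643 ms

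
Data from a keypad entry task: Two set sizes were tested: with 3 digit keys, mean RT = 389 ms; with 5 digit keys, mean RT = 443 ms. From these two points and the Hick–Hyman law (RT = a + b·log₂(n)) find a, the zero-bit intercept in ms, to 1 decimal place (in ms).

272.9 ms

The slope on a log₂ axis is (443 − 389) / (2.3219 − 1.5850) = 73.273 ms/bit.
Intercept: a = 389 − 73.273·log₂(3) = 272.864 ms.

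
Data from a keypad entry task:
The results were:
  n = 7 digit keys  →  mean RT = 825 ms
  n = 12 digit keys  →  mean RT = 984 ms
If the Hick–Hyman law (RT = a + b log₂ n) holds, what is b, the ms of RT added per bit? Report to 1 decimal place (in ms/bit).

b = (RT₂ − RT₁)/(log₂ n₂ − log₂ n₁) = (984 − 825)/(3.5850 − 2.8074) = 204.473 ms/bit.

204.5 ms/bit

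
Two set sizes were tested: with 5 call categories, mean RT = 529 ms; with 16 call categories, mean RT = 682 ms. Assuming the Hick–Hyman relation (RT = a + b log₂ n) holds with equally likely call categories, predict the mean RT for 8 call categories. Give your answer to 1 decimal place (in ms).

590.8 ms

Solve the two-equation system in a and b:
  b = (682 − 529) / (log₂ 16 − log₂ 5) = 153 / (4 − 2.3219) = 91.176 ms/bit
  a = 529 − 91.176 × 2.3219 = 317.296 ms
Then RT(8) = 317.296 + 91.176 × log₂ 8 = 317.296 + 91.176 × 3 ≈ 590.824 ms.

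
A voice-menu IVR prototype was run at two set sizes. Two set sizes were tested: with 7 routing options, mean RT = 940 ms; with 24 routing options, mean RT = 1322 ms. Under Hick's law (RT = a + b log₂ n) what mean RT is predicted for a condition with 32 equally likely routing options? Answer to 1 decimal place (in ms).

1411.2 ms

Solve the two-equation system in a and b:
  b = (1322 − 940) / (log₂ 24 − log₂ 7) = 382 / (4.5850 − 2.8074) = 214.896 ms/bit
  a = 940 − 214.896 × 2.8074 = 336.712 ms
Then RT(32) = 336.712 + 214.896 × log₂ 32 = 336.712 + 214.896 × 5 ≈ 1411.190 ms.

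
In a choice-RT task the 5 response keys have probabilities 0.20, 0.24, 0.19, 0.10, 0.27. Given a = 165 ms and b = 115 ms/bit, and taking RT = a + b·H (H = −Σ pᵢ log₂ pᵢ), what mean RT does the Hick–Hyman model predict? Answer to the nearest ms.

424 ms

Entropy contributions −pᵢ log₂ pᵢ: 0.4644, 0.4941, 0.4552, 0.3322, 0.5100; sum H = 2.2560 bits.
RT = a + bH = 165 + 115·2.2560 = 424.44 ms.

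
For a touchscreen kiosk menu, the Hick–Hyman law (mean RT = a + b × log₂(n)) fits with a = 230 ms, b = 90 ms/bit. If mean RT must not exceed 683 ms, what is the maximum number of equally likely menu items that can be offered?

Information budget: (683 − 230)/90 = 5.0333 bits, so n ≤ 2^5.0333 = 32.748 → at most 32.

32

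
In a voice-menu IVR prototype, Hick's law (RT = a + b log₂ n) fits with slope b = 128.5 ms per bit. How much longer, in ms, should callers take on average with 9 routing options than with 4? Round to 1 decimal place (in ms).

150.3 ms

Only the slope matters, since a is common to both: ΔRT = b·log₂(n₂/n₁).
log₂(9) − log₂(4) = 3.1699 − 2 = 1.1699.
ΔRT = 128.5 × 1.1699 = 150.335 ms.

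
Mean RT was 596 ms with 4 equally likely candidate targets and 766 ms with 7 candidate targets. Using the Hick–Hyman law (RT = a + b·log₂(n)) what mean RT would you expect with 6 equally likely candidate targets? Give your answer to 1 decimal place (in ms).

719.2 ms

With log₂ n on the abscissa the relation is linear; from the two conditions:
  b = (766 − 596) / (log₂ 7 − log₂ 4) = 170 / (2.8074 − 2) = 210.564 ms/bit
  a = 596 − 210.564 × 2 = 174.872 ms
Then RT(6) = 174.872 + 210.564 × log₂ 6 = 174.872 + 210.564 × 2.5850 ≈ 719.172 ms.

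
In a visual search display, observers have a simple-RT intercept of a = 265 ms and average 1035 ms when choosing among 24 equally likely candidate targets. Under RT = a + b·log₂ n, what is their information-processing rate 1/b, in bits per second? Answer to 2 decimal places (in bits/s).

5.95 bits/s

Choice component = 1035 − 265 = 770 ms over log₂(24) = 4.5850 bits.
b = 770 / 4.5850 = 167.940 ms/bit, so 1/b = 5.954 bits/s.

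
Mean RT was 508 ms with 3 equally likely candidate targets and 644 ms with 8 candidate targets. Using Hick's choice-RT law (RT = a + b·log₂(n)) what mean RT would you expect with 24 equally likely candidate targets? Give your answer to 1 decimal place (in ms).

Solve the two-equation system in a and b:
  b = (644 − 508) / (log₂ 8 − log₂ 3) = 136 / (3 − 1.5850) = 96.111 ms/bit
  a = 508 − 96.111 × 1.5850 = 355.668 ms
Then RT(24) = 355.668 + 96.111 × log₂ 24 = 355.668 + 96.111 × 4.5850 ≈ 796.332 ms.

796.3 ms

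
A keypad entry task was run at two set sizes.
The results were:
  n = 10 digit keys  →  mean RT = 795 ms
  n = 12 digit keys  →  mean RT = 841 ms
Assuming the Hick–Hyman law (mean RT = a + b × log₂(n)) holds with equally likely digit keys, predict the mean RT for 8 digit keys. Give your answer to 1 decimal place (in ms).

738.7 ms

RT is linear in log₂ n, so two points fix the line:
  b = (841 − 795) / (log₂ 12 − log₂ 10) = 46 / (3.5850 − 3.3219) = 174.882 ms/bit
  a = 795 − 174.882 × 3.3219 = 214.054 ms
Then RT(8) = 214.054 + 174.882 × log₂ 8 = 214.054 + 174.882 × 3 ≈ 738.701 ms.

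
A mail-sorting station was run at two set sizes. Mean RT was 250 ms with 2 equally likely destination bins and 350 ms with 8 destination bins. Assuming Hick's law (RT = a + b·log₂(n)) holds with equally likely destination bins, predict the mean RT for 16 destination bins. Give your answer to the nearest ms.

400 ms

RT is linear in log₂ n, so two points fix the line:
  b = (350 − 250) / (log₂ 8 − log₂ 2) = 100 / (3 − 1) = 50 ms/bit
  a = 250 − 50 × 1 = 200 ms
Then RT(16) = 200 + 50 × log₂ 16 = 200 + 50 × 4 ≈ 400.000 ms.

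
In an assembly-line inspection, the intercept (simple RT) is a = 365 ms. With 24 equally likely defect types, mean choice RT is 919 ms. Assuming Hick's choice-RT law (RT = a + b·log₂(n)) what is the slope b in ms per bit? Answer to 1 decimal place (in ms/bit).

b = (919 − 365) / log₂(24) = 554 / 4.5850 = 120.830 ms/bit.

120.8 ms/bit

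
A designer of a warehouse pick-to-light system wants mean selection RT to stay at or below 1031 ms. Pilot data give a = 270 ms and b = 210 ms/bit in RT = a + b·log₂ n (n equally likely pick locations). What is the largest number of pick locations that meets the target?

Information budget: (1031 − 270)/210 = 3.6238 bits, so n ≤ 2^3.6238 = 12.328 → at most 12.

12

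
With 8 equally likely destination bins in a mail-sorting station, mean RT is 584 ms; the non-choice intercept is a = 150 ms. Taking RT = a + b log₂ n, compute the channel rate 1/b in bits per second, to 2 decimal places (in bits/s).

6.91 bits/s

b = (584 − 150)/log₂ 8 = 434/3 = 144.667 ms per bit = 0.14467 s/bit; the reciprocal is 6.912 bits/s.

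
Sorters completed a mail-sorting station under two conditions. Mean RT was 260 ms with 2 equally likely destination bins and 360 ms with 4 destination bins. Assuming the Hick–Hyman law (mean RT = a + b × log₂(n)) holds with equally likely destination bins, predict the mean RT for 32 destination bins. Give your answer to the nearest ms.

Fit slope and intercept:
  b = (360 − 260) / (log₂ 4 − log₂ 2) = 100 / (2 − 1) = 100 ms/bit
  a = 260 − 100 × 1 = 160 ms
Then RT(32) = 160 + 100 × log₂ 32 = 160 + 100 × 5 ≈ 660.000 ms.

660 ms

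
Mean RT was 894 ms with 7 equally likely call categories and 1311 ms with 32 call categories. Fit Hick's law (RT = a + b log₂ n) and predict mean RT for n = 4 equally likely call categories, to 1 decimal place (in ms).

Solve the two-equation system in a and b:
  b = (1311 − 894) / (log₂ 32 − log₂ 7) = 417 / (5 − 2.8074) = 190.181 ms/bit
  a = 894 − 190.181 × 2.8074 = 360.094 ms
Then RT(4) = 360.094 + 190.181 × log₂ 4 = 360.094 + 190.181 × 2 ≈ 740.456 ms.

740.5 ms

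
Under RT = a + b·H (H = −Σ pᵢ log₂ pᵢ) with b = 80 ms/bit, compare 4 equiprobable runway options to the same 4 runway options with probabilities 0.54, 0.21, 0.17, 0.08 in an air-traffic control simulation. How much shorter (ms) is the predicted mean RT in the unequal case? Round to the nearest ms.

26 ms

Equiprobable entropy H₀ = log₂ 4 = 2.0000 bits.
Skewed entropy H = −Σ pᵢ log₂ pᵢ = 1.6790 bits.
ΔRT = b·(H₀ − H) = 80 × 0.3210 = 25.68 ms.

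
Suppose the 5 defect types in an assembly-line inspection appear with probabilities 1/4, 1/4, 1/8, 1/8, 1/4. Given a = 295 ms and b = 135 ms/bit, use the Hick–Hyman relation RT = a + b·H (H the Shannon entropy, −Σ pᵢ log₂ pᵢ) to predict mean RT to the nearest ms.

H = −Σ pᵢ log₂ pᵢ = 0.25·2 + 0.25·2 + 0.125·3 + 0.125·3 + 0.25·2 = 2.250 bits.
RT = 295 + 135 × 2.250 = 598.75 ms.

599 ms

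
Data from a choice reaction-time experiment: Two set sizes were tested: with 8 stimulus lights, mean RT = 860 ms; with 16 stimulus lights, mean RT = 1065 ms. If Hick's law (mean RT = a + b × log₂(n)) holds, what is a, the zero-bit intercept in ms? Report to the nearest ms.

b = (RT₂ − RT₁)/(log₂ n₂ − log₂ n₁) = (1065 − 860)/(4 − 3) = 205 ms/bit.
Intercept: a = 860 − 205·log₂(8) = 245.000 ms.

245 ms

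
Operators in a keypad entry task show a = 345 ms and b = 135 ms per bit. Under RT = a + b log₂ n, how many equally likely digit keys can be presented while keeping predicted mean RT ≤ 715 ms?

Information budget: (715 − 345)/135 = 2.7407 bits, so n ≤ 2^2.7407 = 6.684 → at most 6.

6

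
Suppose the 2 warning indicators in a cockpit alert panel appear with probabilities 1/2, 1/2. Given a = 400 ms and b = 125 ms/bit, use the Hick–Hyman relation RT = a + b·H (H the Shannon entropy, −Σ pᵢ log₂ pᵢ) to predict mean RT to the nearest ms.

525 ms

H = −Σ pᵢ log₂ pᵢ = 0.5·1 + 0.5·1 = 1.000 bits.
RT = 400 + 125 × 1.000 = 525.00 ms.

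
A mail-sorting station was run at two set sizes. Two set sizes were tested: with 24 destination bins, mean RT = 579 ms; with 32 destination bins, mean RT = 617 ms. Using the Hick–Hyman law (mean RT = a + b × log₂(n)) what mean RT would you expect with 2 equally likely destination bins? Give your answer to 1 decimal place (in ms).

250.8 ms

Fit slope and intercept:
  b = (617 − 579) / (log₂ 32 − log₂ 24) = 38 / (5 − 4.5850) = 91.558 ms/bit
  a = 579 − 91.558 × 4.5850 = 159.210 ms
Then RT(2) = 159.210 + 91.558 × log₂ 2 = 159.210 + 91.558 × 1 ≈ 250.768 ms.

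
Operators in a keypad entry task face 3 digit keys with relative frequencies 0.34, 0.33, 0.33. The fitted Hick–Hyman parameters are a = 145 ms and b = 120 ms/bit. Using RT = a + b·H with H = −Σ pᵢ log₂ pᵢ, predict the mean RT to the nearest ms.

Entropy contributions −pᵢ log₂ pᵢ: 0.5292, 0.5278, 0.5278; sum H = 1.5848 bits.
RT = a + bH = 145 + 120·1.5848 = 335.18 ms.

335 ms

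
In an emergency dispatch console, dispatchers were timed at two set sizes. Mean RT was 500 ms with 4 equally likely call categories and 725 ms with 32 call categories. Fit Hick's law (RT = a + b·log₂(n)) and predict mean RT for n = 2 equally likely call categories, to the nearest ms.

425 ms

RT is linear in log₂ n, so two points fix the line:
  b = (725 − 500) / (log₂ 32 − log₂ 4) = 225 / (5 − 2) = 75 ms/bit
  a = 500 − 75 × 2 = 350 ms
Then RT(2) = 350 + 75 × log₂ 2 = 350 + 75 × 1 ≈ 425.000 ms.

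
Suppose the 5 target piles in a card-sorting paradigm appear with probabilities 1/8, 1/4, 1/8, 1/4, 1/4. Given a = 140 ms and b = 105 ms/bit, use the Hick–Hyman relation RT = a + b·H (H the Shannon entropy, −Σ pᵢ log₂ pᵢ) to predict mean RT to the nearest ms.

376 ms

H = −Σ pᵢ log₂ pᵢ = 0.125·3 + 0.25·2 + 0.125·3 + 0.25·2 + 0.25·2 = 2.250 bits.
RT = 140 + 105 × 2.250 = 376.25 ms.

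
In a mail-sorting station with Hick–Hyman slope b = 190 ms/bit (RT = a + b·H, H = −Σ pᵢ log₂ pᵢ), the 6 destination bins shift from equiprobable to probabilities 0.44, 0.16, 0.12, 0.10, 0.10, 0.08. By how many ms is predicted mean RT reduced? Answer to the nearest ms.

60 ms

Equiprobable entropy H₀ = log₂ 6 = 2.5850 bits.
Skewed entropy H = −Σ pᵢ log₂ pᵢ = 2.2671 bits.
ΔRT = b·(H₀ − H) = 190 × 0.3178 = 60.39 ms.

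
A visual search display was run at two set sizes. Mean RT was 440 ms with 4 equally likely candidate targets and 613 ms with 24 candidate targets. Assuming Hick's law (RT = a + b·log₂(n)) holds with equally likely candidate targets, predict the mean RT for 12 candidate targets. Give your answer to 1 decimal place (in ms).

Solve the two-equation system in a and b:
  b = (613 − 440) / (log₂ 24 − log₂ 4) = 173 / (4.5850 − 2) = 66.926 ms/bit
  a = 440 − 66.926 × 2 = 306.149 ms
Then RT(12) = 306.149 + 66.926 × log₂ 12 = 306.149 + 66.926 × 3.5850 ≈ 546.074 ms.

546.1 ms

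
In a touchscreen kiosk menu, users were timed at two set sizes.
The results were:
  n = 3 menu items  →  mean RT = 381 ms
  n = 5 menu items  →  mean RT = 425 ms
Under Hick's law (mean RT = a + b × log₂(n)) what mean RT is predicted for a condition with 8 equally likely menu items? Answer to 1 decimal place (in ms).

465.5 ms

With log₂ n on the abscissa the relation is linear; from the two conditions:
  b = (425 − 381) / (log₂ 5 − log₂ 3) = 44 / (2.3219 − 1.5850) = 59.704 ms/bit
  a = 381 − 59.704 × 1.5850 = 286.371 ms
Then RT(8) = 286.371 + 59.704 × log₂ 8 = 286.371 + 59.704 × 3 ≈ 465.484 ms.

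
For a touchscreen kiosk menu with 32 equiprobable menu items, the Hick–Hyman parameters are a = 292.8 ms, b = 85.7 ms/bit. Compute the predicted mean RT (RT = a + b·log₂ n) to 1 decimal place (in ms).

log₂(32) = 5 bits, so RT = 292.8 + 85.7 × 5 ≈ 721.300 ms.

721.3 ms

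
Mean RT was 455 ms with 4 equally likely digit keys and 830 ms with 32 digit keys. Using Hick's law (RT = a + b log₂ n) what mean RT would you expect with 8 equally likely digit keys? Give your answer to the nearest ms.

RT is linear in log₂ n, so two points fix the line:
  b = (830 − 455) / (log₂ 32 − log₂ 4) = 375 / (5 − 2) = 125 ms/bit
  a = 455 − 125 × 2 = 205 ms
Then RT(8) = 205 + 125 × log₂ 8 = 205 + 125 × 3 ≈ 580.000 ms.

580 ms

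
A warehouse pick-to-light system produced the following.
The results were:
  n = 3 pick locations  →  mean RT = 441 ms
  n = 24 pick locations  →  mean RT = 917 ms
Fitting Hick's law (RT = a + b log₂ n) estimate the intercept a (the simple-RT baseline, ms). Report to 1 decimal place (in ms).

The slope on a log₂ axis is (917 − 441) / (4.5850 − 1.5850) = 158.667 ms/bit.
Intercept: a = 441 − 158.667·log₂(3) = 189.519 ms.

189.5 ms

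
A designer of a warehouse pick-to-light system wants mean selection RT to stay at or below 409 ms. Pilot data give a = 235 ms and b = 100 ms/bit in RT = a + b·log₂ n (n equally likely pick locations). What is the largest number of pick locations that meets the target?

3

Set 235 + 100·log₂ n ≤ 409 → log₂ n ≤ (409 − 235)/100 = 1.7400.
So n ≤ 2^1.7400 = 3.340; the largest integer n is 3.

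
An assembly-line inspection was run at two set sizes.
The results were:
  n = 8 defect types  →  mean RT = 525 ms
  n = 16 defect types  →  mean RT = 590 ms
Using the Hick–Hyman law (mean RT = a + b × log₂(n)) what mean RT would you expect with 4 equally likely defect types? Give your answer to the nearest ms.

Solve the two-equation system in a and b:
  b = (590 − 525) / (log₂ 16 − log₂ 8) = 65 / (4 − 3) = 65 ms/bit
  a = 525 − 65 × 3 = 330 ms
Then RT(4) = 330 + 65 × log₂ 4 = 330 + 65 × 2 ≈ 460.000 ms.

460 ms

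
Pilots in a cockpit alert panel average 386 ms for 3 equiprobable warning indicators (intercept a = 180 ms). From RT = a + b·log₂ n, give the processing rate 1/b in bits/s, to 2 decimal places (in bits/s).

b = (386 − 180)/log₂ 3 = 206/1.5850 = 129.972 ms per bit = 0.12997 s/bit; the reciprocal is 7.694 bits/s.

7.69 bits/s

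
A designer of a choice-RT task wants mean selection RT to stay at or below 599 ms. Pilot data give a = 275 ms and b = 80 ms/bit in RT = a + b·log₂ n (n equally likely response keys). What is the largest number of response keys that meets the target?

16

Set 275 + 80·log₂ n ≤ 599 → log₂ n ≤ (599 − 275)/80 = 4.0500.
So n ≤ 2^4.0500 = 16.564; the largest integer n is 16.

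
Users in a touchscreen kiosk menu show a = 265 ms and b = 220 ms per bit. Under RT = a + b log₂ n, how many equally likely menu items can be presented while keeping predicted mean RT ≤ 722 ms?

4

Set 265 + 220·log₂ n ≤ 722 → log₂ n ≤ (722 − 265)/220 = 2.0773.
So n ≤ 2^2.0773 = 4.220; the largest integer n is 4.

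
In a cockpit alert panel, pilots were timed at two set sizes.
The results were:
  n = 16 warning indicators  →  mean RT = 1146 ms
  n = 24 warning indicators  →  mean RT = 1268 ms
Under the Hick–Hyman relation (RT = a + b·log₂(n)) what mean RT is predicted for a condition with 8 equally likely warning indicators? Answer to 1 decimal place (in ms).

937.4 ms

Fit slope and intercept:
  b = (1268 − 1146) / (log₂ 24 − log₂ 16) = 122 / (4.5850 − 4) = 208.560 ms/bit
  a = 1146 − 208.560 × 4 = 311.758 ms
Then RT(8) = 311.758 + 208.560 × log₂ 8 = 311.758 + 208.560 × 3 ≈ 937.440 ms.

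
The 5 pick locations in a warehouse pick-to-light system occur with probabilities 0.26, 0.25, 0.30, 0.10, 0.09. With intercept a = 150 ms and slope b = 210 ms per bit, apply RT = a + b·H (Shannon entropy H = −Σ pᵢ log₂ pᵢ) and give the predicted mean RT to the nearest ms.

606 ms

Entropy contributions −pᵢ log₂ pᵢ: 0.5053, 0.5000, 0.5211, 0.3322, 0.3127; sum H = 2.1712 bits.
RT = a + bH = 150 + 210·2.1712 = 605.96 ms.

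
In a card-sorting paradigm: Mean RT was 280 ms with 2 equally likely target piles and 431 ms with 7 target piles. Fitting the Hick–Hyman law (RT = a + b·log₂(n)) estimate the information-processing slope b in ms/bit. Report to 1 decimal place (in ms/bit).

The slope on a log₂ axis is (431 − 280) / (2.8074 − 1) = 83.548 ms/bit.

83.5 ms/bit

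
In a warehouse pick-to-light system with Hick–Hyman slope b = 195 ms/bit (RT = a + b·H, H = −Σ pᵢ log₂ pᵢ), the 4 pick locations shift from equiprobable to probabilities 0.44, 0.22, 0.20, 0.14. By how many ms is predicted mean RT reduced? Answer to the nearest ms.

27 ms

The RT saving is b·ΔH. Equiprobable H₀ = log₂(4) = 2.0000 bits; with the given probabilities H = 1.8632 bits.
b·(H₀ − H) = 195 × (2.0000 − 1.8632) = 26.67 ms.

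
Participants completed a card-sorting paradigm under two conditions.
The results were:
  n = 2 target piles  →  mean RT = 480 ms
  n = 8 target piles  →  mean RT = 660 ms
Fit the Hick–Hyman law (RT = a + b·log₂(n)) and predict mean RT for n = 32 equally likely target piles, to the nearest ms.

Fit slope and intercept:
  b = (660 − 480) / (log₂ 8 − log₂ 2) = 180 / (3 − 1) = 90 ms/bit
  a = 480 − 90 × 1 = 390 ms
Then RT(32) = 390 + 90 × log₂ 32 = 390 + 90 × 5 ≈ 840.000 ms.

840 ms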